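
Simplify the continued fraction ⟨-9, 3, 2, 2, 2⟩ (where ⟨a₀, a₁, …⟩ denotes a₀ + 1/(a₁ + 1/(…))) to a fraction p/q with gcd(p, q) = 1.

-357/41

Compute successive convergents:
a_0 = -9: -9/1
a_1 = 3: -26/3
a_2 = 2: -61/7
a_3 = 2: -148/17
a_4 = 2: -357/41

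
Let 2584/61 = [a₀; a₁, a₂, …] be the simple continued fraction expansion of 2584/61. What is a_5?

2584 = 42·61 + 22, so a_0 = 42
61 = 2·22 + 17, so a_1 = 2
22 = 1·17 + 5, so a_2 = 1
17 = 3·5 + 2, so a_3 = 3
5 = 2·2 + 1, so a_4 = 2
2 = 2·1 + 0, so a_5 = 2

2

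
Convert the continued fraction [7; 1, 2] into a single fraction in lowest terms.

23/3

Start with 2.
1 + 1/(2/1) = 1 + 1/2 = 3/2
7 + 1/(3/2) = 7 + 2/3 = 23/3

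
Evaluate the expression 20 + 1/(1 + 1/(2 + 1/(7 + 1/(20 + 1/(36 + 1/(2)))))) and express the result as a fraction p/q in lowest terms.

669736/32383

Work from the innermost term outward:
Start with 2.
36 + 1/(2/1) = 36 + 1/2 = 73/2
20 + 1/(73/2) = 20 + 2/73 = 1462/73
7 + 1/(1462/73) = 7 + 73/1462 = 10307/1462
2 + 1/(10307/1462) = 2 + 1462/10307 = 22076/10307
1 + 1/(22076/10307) = 1 + 10307/22076 = 32383/22076
20 + 1/(32383/22076) = 20 + 22076/32383 = 669736/32383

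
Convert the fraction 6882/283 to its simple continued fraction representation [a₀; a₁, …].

6882 ÷ 283 → quotient 24, remainder 90
283 ÷ 90 → quotient 3, remainder 13
90 ÷ 13 → quotient 6, remainder 12
13 ÷ 12 → quotient 1, remainder 1
12 ÷ 1 → quotient 12, remainder 0

[24; 3, 6, 1, 12]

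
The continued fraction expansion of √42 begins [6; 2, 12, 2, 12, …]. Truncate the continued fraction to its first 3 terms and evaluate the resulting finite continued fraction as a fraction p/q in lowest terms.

Compute successive convergents:
a_0 = 6: 6/1
a_1 = 2: 13/2
a_2 = 12: 162/25

162/25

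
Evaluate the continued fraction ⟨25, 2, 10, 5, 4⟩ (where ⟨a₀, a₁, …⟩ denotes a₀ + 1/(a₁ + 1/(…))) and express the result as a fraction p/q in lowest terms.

11439/449

Start with 4.
5 + 1/(4/1) = 5 + 1/4 = 21/4
10 + 1/(21/4) = 10 + 4/21 = 214/21
2 + 1/(214/21) = 2 + 21/214 = 449/214
25 + 1/(449/214) = 25 + 214/449 = 11439/449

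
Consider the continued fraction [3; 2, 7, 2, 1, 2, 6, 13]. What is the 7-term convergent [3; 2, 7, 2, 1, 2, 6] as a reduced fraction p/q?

Start with 6.
2 + 1/(6/1) = 2 + 1/6 = 13/6
1 + 1/(13/6) = 1 + 6/13 = 19/13
2 + 1/(19/13) = 2 + 13/19 = 51/19
7 + 1/(51/19) = 7 + 19/51 = 376/51
2 + 1/(376/51) = 2 + 51/376 = 803/376
3 + 1/(803/376) = 3 + 376/803 = 2785/803

2785/803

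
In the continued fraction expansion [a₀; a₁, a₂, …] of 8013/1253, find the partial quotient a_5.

8013 ÷ 1253 → quotient 6, remainder 495
1253 ÷ 495 → quotient 2, remainder 263
495 ÷ 263 → quotient 1, remainder 232
263 ÷ 232 → quotient 1, remainder 31
232 ÷ 31 → quotient 7, remainder 15
31 ÷ 15 → quotient 2, remainder 1

2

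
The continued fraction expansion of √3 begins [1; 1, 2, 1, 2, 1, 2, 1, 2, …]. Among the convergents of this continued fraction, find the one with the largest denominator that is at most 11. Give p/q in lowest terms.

19/11

List convergents until the denominator exceeds the bound:
a_0 = 1: 1/1  (≤ bound)
a_1 = 1: 2/1  (≤ bound)
a_2 = 2: 5/3  (≤ bound)
a_3 = 1: 7/4  (≤ bound)
a_4 = 2: 19/11  (≤ bound)
a_5 = 1: 26/15  (> 11, stop)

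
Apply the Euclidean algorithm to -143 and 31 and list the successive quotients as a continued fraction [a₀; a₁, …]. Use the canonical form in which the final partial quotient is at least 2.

Apply division with remainder until the remainder is 0:
⌊-143/31⌋ = -5, remainder 12
⌊31/12⌋ = 2, remainder 7
⌊12/7⌋ = 1, remainder 5
⌊7/5⌋ = 1, remainder 2
⌊5/2⌋ = 2, remainder 1
⌊2/1⌋ = 2, remainder 0

[-5; 2, 1, 1, 2, 2]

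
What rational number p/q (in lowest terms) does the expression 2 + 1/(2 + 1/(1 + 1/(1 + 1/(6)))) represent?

79/33

a_0 = 2: 2/1
a_1 = 2: 5/2
a_2 = 1: 7/3
a_3 = 1: 12/5
a_4 = 6: 79/33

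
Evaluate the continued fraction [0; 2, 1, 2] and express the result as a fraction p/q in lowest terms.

3/8

Use the convergent recurrence hₖ = aₖ·hₖ₋₁ + hₖ₋₂ (and likewise for the denominators kₖ):
a_0 = 0: 0/1
a_1 = 2: 1/2
a_2 = 1: 1/3
a_3 = 2: 3/8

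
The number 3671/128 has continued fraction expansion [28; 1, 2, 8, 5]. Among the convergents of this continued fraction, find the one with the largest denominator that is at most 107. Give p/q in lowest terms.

a_0 = 28: 28/1  (≤ bound)
a_1 = 1: 29/1  (≤ bound)
a_2 = 2: 86/3  (≤ bound)
a_3 = 8: 717/25  (≤ bound)
a_4 = 5: 3671/128  (> 107, stop)

717/25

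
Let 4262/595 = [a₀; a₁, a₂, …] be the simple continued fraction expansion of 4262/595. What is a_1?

4262 = 7·595 + 97, so a_0 = 7
595 = 6·97 + 13, so a_1 = 6

6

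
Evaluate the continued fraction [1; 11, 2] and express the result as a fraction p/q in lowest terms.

25/23

Starting at the tail and folding back:
Start with 2.
11 + 1/(2/1) = 11 + 1/2 = 23/2
1 + 1/(23/2) = 1 + 2/23 = 25/23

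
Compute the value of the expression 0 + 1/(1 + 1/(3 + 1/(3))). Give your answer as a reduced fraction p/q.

10/13

Start with 3.
3 + 1/(3/1) = 3 + 1/3 = 10/3
1 + 1/(10/3) = 1 + 3/10 = 13/10
0 + 1/(13/10) = 0 + 10/13 = 10/13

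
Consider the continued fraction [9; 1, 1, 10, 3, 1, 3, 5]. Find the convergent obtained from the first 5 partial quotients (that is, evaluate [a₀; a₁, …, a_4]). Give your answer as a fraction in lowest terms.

Work from the innermost term outward:
Start with 3.
10 + 1/(3/1) = 10 + 1/3 = 31/3
1 + 1/(31/3) = 1 + 3/31 = 34/31
1 + 1/(34/31) = 1 + 31/34 = 65/34
9 + 1/(65/34) = 9 + 34/65 = 619/65

619/65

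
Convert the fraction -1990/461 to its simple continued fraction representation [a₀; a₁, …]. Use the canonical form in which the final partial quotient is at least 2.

Run the Euclidean algorithm, recording each quotient:
⌊-1990/461⌋ = -5, remainder 315
⌊461/315⌋ = 1, remainder 146
⌊315/146⌋ = 2, remainder 23
⌊146/23⌋ = 6, remainder 8
⌊23/8⌋ = 2, remainder 7
⌊8/7⌋ = 1, remainder 1
⌊7/1⌋ = 7, remainder 0

[-5; 1, 2, 6, 2, 1, 7]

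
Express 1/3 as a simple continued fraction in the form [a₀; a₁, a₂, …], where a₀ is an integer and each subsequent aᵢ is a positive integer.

Run the Euclidean algorithm, recording each quotient:
1 ÷ 3 → quotient 0, remainder 1
3 ÷ 1 → quotient 3, remainder 0

[0; 3]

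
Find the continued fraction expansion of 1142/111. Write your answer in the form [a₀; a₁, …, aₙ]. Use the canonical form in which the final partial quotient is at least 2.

[10; 3, 2, 7, 2]

Apply division with remainder until the remainder is 0:
1142 = 10·111 + 32, so a_0 = 10
111 = 3·32 + 15, so a_1 = 3
32 = 2·15 + 2, so a_2 = 2
15 = 7·2 + 1, so a_3 = 7
2 = 2·1 + 0, so a_4 = 2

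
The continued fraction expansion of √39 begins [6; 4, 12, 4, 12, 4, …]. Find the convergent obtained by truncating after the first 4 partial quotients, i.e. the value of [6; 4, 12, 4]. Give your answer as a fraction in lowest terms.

a_0 = 6: 6/1
a_1 = 4: 25/4
a_2 = 12: 306/49
a_3 = 4: 1249/200

1249/200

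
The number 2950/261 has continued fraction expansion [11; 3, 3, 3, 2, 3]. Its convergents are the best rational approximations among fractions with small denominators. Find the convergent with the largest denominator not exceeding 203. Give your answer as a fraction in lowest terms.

859/76

a_0 = 11: 11/1  (≤ bound)
a_1 = 3: 34/3  (≤ bound)
a_2 = 3: 113/10  (≤ bound)
a_3 = 3: 373/33  (≤ bound)
a_4 = 2: 859/76  (≤ bound)
a_5 = 3: 2950/261  (> 203, stop)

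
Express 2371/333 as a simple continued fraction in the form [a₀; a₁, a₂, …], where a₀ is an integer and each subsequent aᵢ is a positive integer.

[7; 8, 3, 13]

⌊2371/333⌋ = 7, remainder 40
⌊333/40⌋ = 8, remainder 13
⌊40/13⌋ = 3, remainder 1
⌊13/1⌋ = 13, remainder 0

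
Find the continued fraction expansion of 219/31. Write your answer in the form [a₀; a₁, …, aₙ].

[7; 15, 2]

219 = 7·31 + 2, so a_0 = 7
31 = 15·2 + 1, so a_1 = 15
2 = 2·1 + 0, so a_2 = 2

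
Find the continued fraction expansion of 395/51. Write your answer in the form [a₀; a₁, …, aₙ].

⌊395/51⌋ = 7, remainder 38
⌊51/38⌋ = 1, remainder 13
⌊38/13⌋ = 2, remainder 12
⌊13/12⌋ = 1, remainder 1
⌊12/1⌋ = 12, remainder 0

[7; 1, 2, 1, 12]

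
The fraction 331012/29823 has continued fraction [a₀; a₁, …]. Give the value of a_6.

23

Apply division with remainder until the remainder is 0:
331012 = 11·29823 + 2959, so a_0 = 11
29823 = 10·2959 + 233, so a_1 = 10
2959 = 12·233 + 163, so a_2 = 12
233 = 1·163 + 70, so a_3 = 1
163 = 2·70 + 23, so a_4 = 2
70 = 3·23 + 1, so a_5 = 3
23 = 23·1 + 0, so a_6 = 23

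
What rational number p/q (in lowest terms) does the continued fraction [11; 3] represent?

34/3

Start with 3.
11 + 1/(3/1) = 11 + 1/3 = 34/3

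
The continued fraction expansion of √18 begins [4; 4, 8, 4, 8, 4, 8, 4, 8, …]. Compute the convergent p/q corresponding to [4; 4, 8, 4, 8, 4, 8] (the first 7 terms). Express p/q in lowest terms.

161564/38081

a_0 = 4: 4/1
a_1 = 4: 17/4
a_2 = 8: 140/33
a_3 = 4: 577/136
a_4 = 8: 4756/1121
a_5 = 4: 19601/4620
a_6 = 8: 161564/38081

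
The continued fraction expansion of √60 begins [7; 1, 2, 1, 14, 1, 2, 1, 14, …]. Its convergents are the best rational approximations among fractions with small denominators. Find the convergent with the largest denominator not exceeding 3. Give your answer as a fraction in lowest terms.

List convergents until the denominator exceeds the bound:
a_0 = 7: 7/1  (≤ bound)
a_1 = 1: 8/1  (≤ bound)
a_2 = 2: 23/3  (≤ bound)
a_3 = 1: 31/4  (> 3, stop)

23/3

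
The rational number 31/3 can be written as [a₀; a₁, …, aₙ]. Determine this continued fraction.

[10; 3]

Run the Euclidean algorithm, recording each quotient:
31 = 10·3 + 1, so a_0 = 10
3 = 3·1 + 0, so a_1 = 3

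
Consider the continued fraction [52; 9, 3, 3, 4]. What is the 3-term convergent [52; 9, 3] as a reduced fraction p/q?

1459/28

Build up convergents one term at a time:
a_0 = 52: 52/1
a_1 = 9: 469/9
a_2 = 3: 1459/28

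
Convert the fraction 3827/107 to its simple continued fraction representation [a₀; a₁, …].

[35; 1, 3, 3, 1, 1, 3]

⌊3827/107⌋ = 35, remainder 82
⌊107/82⌋ = 1, remainder 25
⌊82/25⌋ = 3, remainder 7
⌊25/7⌋ = 3, remainder 4
⌊7/4⌋ = 1, remainder 3
⌊4/3⌋ = 1, remainder 1
⌊3/1⌋ = 3, remainder 0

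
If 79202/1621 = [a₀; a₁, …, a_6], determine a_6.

79202 = 48·1621 + 1394, so a_0 = 48
1621 = 1·1394 + 227, so a_1 = 1
1394 = 6·227 + 32, so a_2 = 6
227 = 7·32 + 3, so a_3 = 7
32 = 10·3 + 2, so a_4 = 10
3 = 1·2 + 1, so a_5 = 1
2 = 2·1 + 0, so a_6 = 2

2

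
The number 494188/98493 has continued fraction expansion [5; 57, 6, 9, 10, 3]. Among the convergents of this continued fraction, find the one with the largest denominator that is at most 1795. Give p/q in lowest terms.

1721/343

a_0 = 5: 5/1  (≤ bound)
a_1 = 57: 286/57  (≤ bound)
a_2 = 6: 1721/343  (≤ bound)
a_3 = 9: 15775/3144  (> 1795, stop)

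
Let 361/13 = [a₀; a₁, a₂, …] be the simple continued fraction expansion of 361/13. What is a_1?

361 = 27·13 + 10, so a_0 = 27
13 = 1·10 + 3, so a_1 = 1

1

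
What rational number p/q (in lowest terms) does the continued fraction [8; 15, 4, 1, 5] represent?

Start with 5.
1 + 1/(5/1) = 1 + 1/5 = 6/5
4 + 1/(6/5) = 4 + 5/6 = 29/6
15 + 1/(29/6) = 15 + 6/29 = 441/29
8 + 1/(441/29) = 8 + 29/441 = 3557/441

3557/441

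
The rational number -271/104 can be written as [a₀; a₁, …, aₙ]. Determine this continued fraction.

-271 = -3·104 + 41, so a_0 = -3
104 = 2·41 + 22, so a_1 = 2
41 = 1·22 + 19, so a_2 = 1
22 = 1·19 + 3, so a_3 = 1
19 = 6·3 + 1, so a_4 = 6
3 = 3·1 + 0, so a_5 = 3

[-3; 2, 1, 1, 6, 3]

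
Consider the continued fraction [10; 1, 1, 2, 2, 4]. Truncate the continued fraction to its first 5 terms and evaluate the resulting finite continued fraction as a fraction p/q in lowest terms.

Compute successive convergents:
a_0 = 10: 10/1
a_1 = 1: 11/1
a_2 = 1: 21/2
a_3 = 2: 53/5
a_4 = 2: 127/12

127/12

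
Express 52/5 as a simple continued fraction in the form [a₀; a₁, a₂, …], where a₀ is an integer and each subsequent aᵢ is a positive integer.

Apply division with remainder until the remainder is 0:
52 = 10·5 + 2, so a_0 = 10
5 = 2·2 + 1, so a_1 = 2
2 = 2·1 + 0, so a_2 = 2

[10; 2, 2]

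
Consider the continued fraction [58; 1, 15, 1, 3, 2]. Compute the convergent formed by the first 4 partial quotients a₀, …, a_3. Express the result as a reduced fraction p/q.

a_0 = 58: 58/1
a_1 = 1: 59/1
a_2 = 15: 943/16
a_3 = 1: 1002/17

1002/17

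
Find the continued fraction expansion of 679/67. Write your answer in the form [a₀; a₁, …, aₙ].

⌊679/67⌋ = 10, remainder 9
⌊67/9⌋ = 7, remainder 4
⌊9/4⌋ = 2, remainder 1
⌊4/1⌋ = 4, remainder 0

[10; 7, 2, 4]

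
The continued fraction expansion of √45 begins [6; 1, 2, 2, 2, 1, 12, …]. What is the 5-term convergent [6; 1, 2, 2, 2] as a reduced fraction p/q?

Start with 2.
2 + 1/(2/1) = 2 + 1/2 = 5/2
2 + 1/(5/2) = 2 + 2/5 = 12/5
1 + 1/(12/5) = 1 + 5/12 = 17/12
6 + 1/(17/12) = 6 + 12/17 = 114/17

114/17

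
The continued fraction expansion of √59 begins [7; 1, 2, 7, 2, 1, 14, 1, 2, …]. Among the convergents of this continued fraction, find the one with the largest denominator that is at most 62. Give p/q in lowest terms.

List convergents until the denominator exceeds the bound:
a_0 = 7: 7/1  (≤ bound)
a_1 = 1: 8/1  (≤ bound)
a_2 = 2: 23/3  (≤ bound)
a_3 = 7: 169/22  (≤ bound)
a_4 = 2: 361/47  (≤ bound)
a_5 = 1: 530/69  (> 62, stop)

361/47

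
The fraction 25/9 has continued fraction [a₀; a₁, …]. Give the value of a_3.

2

25 ÷ 9 → quotient 2, remainder 7
9 ÷ 7 → quotient 1, remainder 2
7 ÷ 2 → quotient 3, remainder 1
2 ÷ 1 → quotient 2, remainder 0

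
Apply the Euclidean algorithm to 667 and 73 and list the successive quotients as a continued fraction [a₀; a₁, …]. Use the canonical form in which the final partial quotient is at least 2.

[9; 7, 3, 3]

⌊667/73⌋ = 9, remainder 10
⌊73/10⌋ = 7, remainder 3
⌊10/3⌋ = 3, remainder 1
⌊3/1⌋ = 3, remainder 0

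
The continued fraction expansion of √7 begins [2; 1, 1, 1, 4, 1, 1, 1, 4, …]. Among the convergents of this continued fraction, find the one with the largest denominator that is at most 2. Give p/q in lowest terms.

a_0 = 2: 2/1  (≤ bound)
a_1 = 1: 3/1  (≤ bound)
a_2 = 1: 5/2  (≤ bound)
a_3 = 1: 8/3  (> 2, stop)

5/2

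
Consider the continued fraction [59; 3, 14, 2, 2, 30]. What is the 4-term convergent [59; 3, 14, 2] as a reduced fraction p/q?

Compute successive convergents:
a_0 = 59: 59/1
a_1 = 3: 178/3
a_2 = 14: 2551/43
a_3 = 2: 5280/89

5280/89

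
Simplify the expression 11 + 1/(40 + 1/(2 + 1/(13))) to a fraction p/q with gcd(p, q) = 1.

Collapse the nested fraction from the inside out:
Start with 13.
2 + 1/(13/1) = 2 + 1/13 = 27/13
40 + 1/(27/13) = 40 + 13/27 = 1093/27
11 + 1/(1093/27) = 11 + 27/1093 = 12050/1093

12050/1093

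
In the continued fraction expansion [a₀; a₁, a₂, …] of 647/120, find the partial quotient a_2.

1

Apply division with remainder until the remainder is 0:
647 ÷ 120 → quotient 5, remainder 47
120 ÷ 47 → quotient 2, remainder 26
47 ÷ 26 → quotient 1, remainder 21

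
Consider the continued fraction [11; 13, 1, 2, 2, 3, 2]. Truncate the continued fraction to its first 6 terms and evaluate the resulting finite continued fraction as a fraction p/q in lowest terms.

Use the convergent recurrence hₖ = aₖ·hₖ₋₁ + hₖ₋₂ (and likewise for the denominators kₖ):
a_0 = 11: 11/1
a_1 = 13: 144/13
a_2 = 1: 155/14
a_3 = 2: 454/41
a_4 = 2: 1063/96
a_5 = 3: 3643/329

3643/329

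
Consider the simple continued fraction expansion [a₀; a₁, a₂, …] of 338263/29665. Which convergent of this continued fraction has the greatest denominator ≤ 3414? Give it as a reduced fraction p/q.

11551/1013

a_0 = 11: 11/1  (≤ bound)
a_1 = 2: 23/2  (≤ bound)
a_2 = 2: 57/5  (≤ bound)
a_3 = 14: 821/72  (≤ bound)
a_4 = 14: 11551/1013  (≤ bound)
a_5 = 7: 81678/7163  (> 3414, stop)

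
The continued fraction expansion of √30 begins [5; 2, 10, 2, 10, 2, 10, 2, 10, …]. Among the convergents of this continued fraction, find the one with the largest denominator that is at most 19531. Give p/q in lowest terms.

55435/10121

a_0 = 5: 5/1  (≤ bound)
a_1 = 2: 11/2  (≤ bound)
a_2 = 10: 115/21  (≤ bound)
a_3 = 2: 241/44  (≤ bound)
a_4 = 10: 2525/461  (≤ bound)
a_5 = 2: 5291/966  (≤ bound)
a_6 = 10: 55435/10121  (≤ bound)
a_7 = 2: 116161/21208  (> 19531, stop)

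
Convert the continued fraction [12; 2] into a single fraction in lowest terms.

25/2

Start with 2.
12 + 1/(2/1) = 12 + 1/2 = 25/2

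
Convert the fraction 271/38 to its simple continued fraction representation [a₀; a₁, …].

Apply division with remainder until the remainder is 0:
271 ÷ 38 → quotient 7, remainder 5
38 ÷ 5 → quotient 7, remainder 3
5 ÷ 3 → quotient 1, remainder 2
3 ÷ 2 → quotient 1, remainder 1
2 ÷ 1 → quotient 2, remainder 0

[7; 7, 1, 1, 2]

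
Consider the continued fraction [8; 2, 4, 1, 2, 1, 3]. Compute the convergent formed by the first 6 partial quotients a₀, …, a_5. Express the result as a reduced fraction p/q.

Use the convergent recurrence hₖ = aₖ·hₖ₋₁ + hₖ₋₂ (and likewise for the denominators kₖ):
a_0 = 8: 8/1
a_1 = 2: 17/2
a_2 = 4: 76/9
a_3 = 1: 93/11
a_4 = 2: 262/31
a_5 = 1: 355/42

355/42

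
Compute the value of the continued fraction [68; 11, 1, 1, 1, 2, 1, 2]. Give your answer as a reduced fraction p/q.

Start with 2.
1 + 1/(2/1) = 1 + 1/2 = 3/2
2 + 1/(3/2) = 2 + 2/3 = 8/3
1 + 1/(8/3) = 1 + 3/8 = 11/8
1 + 1/(11/8) = 1 + 8/11 = 19/11
1 + 1/(19/11) = 1 + 11/19 = 30/19
11 + 1/(30/19) = 11 + 19/30 = 349/30
68 + 1/(349/30) = 68 + 30/349 = 23762/349

23762/349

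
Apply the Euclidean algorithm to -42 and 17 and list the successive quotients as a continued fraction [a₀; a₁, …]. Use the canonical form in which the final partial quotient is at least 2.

Repeatedly divide and take the remainder:
-42 = -3·17 + 9, so a_0 = -3
17 = 1·9 + 8, so a_1 = 1
9 = 1·8 + 1, so a_2 = 1
8 = 8·1 + 0, so a_3 = 8

[-3; 1, 1, 8]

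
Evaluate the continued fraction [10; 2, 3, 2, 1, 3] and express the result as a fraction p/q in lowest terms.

a_0 = 10: 10/1
a_1 = 2: 21/2
a_2 = 3: 73/7
a_3 = 2: 167/16
a_4 = 1: 240/23
a_5 = 3: 887/85

887/85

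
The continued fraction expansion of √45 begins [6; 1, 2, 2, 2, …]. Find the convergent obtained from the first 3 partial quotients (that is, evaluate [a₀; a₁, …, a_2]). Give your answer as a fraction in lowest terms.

Start with 2.
1 + 1/(2/1) = 1 + 1/2 = 3/2
6 + 1/(3/2) = 6 + 2/3 = 20/3

20/3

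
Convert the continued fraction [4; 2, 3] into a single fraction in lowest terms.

Starting at the tail and folding back:
Start with 3.
2 + 1/(3/1) = 2 + 1/3 = 7/3
4 + 1/(7/3) = 4 + 3/7 = 31/7

31/7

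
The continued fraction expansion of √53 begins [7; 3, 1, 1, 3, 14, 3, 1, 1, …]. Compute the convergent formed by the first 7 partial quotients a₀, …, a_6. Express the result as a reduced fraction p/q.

7979/1096

a_0 = 7: 7/1
a_1 = 3: 22/3
a_2 = 1: 29/4
a_3 = 1: 51/7
a_4 = 3: 182/25
a_5 = 14: 2599/357
a_6 = 3: 7979/1096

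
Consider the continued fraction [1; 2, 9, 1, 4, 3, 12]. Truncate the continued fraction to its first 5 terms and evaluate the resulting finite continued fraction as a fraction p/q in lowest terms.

Start with 4.
1 + 1/(4/1) = 1 + 1/4 = 5/4
9 + 1/(5/4) = 9 + 4/5 = 49/5
2 + 1/(49/5) = 2 + 5/49 = 103/49
1 + 1/(103/49) = 1 + 49/103 = 152/103

152/103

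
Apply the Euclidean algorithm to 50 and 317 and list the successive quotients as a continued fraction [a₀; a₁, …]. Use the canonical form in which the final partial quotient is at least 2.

⌊50/317⌋ = 0, remainder 50
⌊317/50⌋ = 6, remainder 17
⌊50/17⌋ = 2, remainder 16
⌊17/16⌋ = 1, remainder 1
⌊16/1⌋ = 16, remainder 0

[0; 6, 2, 1, 16]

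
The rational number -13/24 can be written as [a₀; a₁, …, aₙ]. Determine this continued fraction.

[-1; 2, 5, 2]

-13 = -1·24 + 11, so a_0 = -1
24 = 2·11 + 2, so a_1 = 2
11 = 5·2 + 1, so a_2 = 5
2 = 2·1 + 0, so a_3 = 2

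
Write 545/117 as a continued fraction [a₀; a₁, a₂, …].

[4; 1, 1, 1, 12, 3]

545 = 4·117 + 77, so a_0 = 4
117 = 1·77 + 40, so a_1 = 1
77 = 1·40 + 37, so a_2 = 1
40 = 1·37 + 3, so a_3 = 1
37 = 12·3 + 1, so a_4 = 12
3 = 3·1 + 0, so a_5 = 3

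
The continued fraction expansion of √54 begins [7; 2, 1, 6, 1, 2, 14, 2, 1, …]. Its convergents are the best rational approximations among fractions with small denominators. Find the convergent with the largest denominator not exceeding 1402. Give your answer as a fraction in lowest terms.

6959/947

a_0 = 7: 7/1  (≤ bound)
a_1 = 2: 15/2  (≤ bound)
a_2 = 1: 22/3  (≤ bound)
a_3 = 6: 147/20  (≤ bound)
a_4 = 1: 169/23  (≤ bound)
a_5 = 2: 485/66  (≤ bound)
a_6 = 14: 6959/947  (≤ bound)
a_7 = 2: 14403/1960  (> 1402, stop)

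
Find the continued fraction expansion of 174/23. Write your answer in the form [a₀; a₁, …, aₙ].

Repeatedly divide and take the remainder:
174 = 7·23 + 13, so a_0 = 7
23 = 1·13 + 10, so a_1 = 1
13 = 1·10 + 3, so a_2 = 1
10 = 3·3 + 1, so a_3 = 3
3 = 3·1 + 0, so a_4 = 3

[7; 1, 1, 3, 3]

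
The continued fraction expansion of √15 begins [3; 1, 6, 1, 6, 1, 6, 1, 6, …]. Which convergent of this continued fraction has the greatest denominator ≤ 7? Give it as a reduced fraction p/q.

27/7

a_0 = 3: 3/1  (≤ bound)
a_1 = 1: 4/1  (≤ bound)
a_2 = 6: 27/7  (≤ bound)
a_3 = 1: 31/8  (> 7, stop)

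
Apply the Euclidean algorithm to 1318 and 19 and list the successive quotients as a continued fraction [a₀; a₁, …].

[69; 2, 1, 2, 2]

⌊1318/19⌋ = 69, remainder 7
⌊19/7⌋ = 2, remainder 5
⌊7/5⌋ = 1, remainder 2
⌊5/2⌋ = 2, remainder 1
⌊2/1⌋ = 2, remainder 0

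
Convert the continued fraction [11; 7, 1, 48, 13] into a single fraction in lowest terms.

56639/5091

a_0 = 11: 11/1
a_1 = 7: 78/7
a_2 = 1: 89/8
a_3 = 48: 4350/391
a_4 = 13: 56639/5091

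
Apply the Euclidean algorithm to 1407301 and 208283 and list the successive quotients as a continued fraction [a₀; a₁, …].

Repeatedly divide and take the remainder:
1407301 ÷ 208283 → quotient 6, remainder 157603
208283 ÷ 157603 → quotient 1, remainder 50680
157603 ÷ 50680 → quotient 3, remainder 5563
50680 ÷ 5563 → quotient 9, remainder 613
5563 ÷ 613 → quotient 9, remainder 46
613 ÷ 46 → quotient 13, remainder 15
46 ÷ 15 → quotient 3, remainder 1
15 ÷ 1 → quotient 15, remainder 0

[6; 1, 3, 9, 9, 13, 3, 15]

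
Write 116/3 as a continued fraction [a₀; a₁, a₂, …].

[38; 1, 2]

116 ÷ 3 → quotient 38, remainder 2
3 ÷ 2 → quotient 1, remainder 1
2 ÷ 1 → quotient 2, remainder 0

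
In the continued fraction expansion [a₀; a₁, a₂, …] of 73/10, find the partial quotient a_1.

3

Apply division with remainder until the remainder is 0:
73 ÷ 10 → quotient 7, remainder 3
10 ÷ 3 → quotient 3, remainder 1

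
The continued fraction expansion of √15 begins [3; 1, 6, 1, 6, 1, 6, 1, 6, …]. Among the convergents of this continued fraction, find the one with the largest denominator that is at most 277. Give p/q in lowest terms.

List convergents until the denominator exceeds the bound:
a_0 = 3: 3/1  (≤ bound)
a_1 = 1: 4/1  (≤ bound)
a_2 = 6: 27/7  (≤ bound)
a_3 = 1: 31/8  (≤ bound)
a_4 = 6: 213/55  (≤ bound)
a_5 = 1: 244/63  (≤ bound)
a_6 = 6: 1677/433  (> 277, stop)

244/63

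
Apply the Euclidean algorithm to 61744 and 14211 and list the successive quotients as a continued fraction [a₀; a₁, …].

Apply division with remainder until the remainder is 0:
61744 = 4·14211 + 4900, so a_0 = 4
14211 = 2·4900 + 4411, so a_1 = 2
4900 = 1·4411 + 489, so a_2 = 1
4411 = 9·489 + 10, so a_3 = 9
489 = 48·10 + 9, so a_4 = 48
10 = 1·9 + 1, so a_5 = 1
9 = 9·1 + 0, so a_6 = 9

[4; 2, 1, 9, 48, 1, 9]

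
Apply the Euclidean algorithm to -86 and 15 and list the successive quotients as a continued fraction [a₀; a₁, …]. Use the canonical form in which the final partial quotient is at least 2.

[-6; 3, 1, 3]

-86 ÷ 15 → quotient -6, remainder 4
15 ÷ 4 → quotient 3, remainder 3
4 ÷ 3 → quotient 1, remainder 1
3 ÷ 1 → quotient 3, remainder 0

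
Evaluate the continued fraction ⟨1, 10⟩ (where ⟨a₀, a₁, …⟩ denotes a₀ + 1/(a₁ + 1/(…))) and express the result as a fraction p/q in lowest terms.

Use the convergent recurrence hₖ = aₖ·hₖ₋₁ + hₖ₋₂ (and likewise for the denominators kₖ):
a_0 = 1: 1/1
a_1 = 10: 11/10

11/10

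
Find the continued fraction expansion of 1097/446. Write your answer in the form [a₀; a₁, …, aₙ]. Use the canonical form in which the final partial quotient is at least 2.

[2; 2, 5, 1, 2, 3, 1, 2]

Repeatedly divide and take the remainder:
1097 ÷ 446 → quotient 2, remainder 205
446 ÷ 205 → quotient 2, remainder 36
205 ÷ 36 → quotient 5, remainder 25
36 ÷ 25 → quotient 1, remainder 11
25 ÷ 11 → quotient 2, remainder 3
11 ÷ 3 → quotient 3, remainder 2
3 ÷ 2 → quotient 1, remainder 1
2 ÷ 1 → quotient 2, remainder 0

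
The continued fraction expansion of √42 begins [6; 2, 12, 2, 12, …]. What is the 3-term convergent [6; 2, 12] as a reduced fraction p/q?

Start with 12.
2 + 1/(12/1) = 2 + 1/12 = 25/12
6 + 1/(25/12) = 6 + 12/25 = 162/25

162/25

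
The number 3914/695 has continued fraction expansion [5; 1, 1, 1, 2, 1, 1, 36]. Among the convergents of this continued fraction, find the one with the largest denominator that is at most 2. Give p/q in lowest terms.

List convergents until the denominator exceeds the bound:
a_0 = 5: 5/1  (≤ bound)
a_1 = 1: 6/1  (≤ bound)
a_2 = 1: 11/2  (≤ bound)
a_3 = 1: 17/3  (> 2, stop)

11/2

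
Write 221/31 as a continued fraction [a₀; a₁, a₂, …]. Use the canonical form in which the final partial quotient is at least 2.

Repeatedly divide and take the remainder:
221 = 7·31 + 4, so a_0 = 7
31 = 7·4 + 3, so a_1 = 7
4 = 1·3 + 1, so a_2 = 1
3 = 3·1 + 0, so a_3 = 3

[7; 7, 1, 3]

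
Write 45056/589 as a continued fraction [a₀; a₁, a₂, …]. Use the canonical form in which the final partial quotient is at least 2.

45056 = 76·589 + 292, so a_0 = 76
589 = 2·292 + 5, so a_1 = 2
292 = 58·5 + 2, so a_2 = 58
5 = 2·2 + 1, so a_3 = 2
2 = 2·1 + 0, so a_4 = 2

[76; 2, 58, 2, 2]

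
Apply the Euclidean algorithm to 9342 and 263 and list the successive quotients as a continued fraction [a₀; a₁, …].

[35; 1, 1, 11, 2, 5]

Repeatedly divide and take the remainder:
9342 = 35·263 + 137, so a_0 = 35
263 = 1·137 + 126, so a_1 = 1
137 = 1·126 + 11, so a_2 = 1
126 = 11·11 + 5, so a_3 = 11
11 = 2·5 + 1, so a_4 = 2
5 = 5·1 + 0, so a_5 = 5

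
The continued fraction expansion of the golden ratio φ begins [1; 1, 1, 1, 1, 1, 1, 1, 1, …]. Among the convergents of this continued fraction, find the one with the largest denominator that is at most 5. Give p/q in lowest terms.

8/5

a_0 = 1: 1/1  (≤ bound)
a_1 = 1: 2/1  (≤ bound)
a_2 = 1: 3/2  (≤ bound)
a_3 = 1: 5/3  (≤ bound)
a_4 = 1: 8/5  (≤ bound)
a_5 = 1: 13/8  (> 5, stop)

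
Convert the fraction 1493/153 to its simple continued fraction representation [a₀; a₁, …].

[9; 1, 3, 7, 2, 2]

⌊1493/153⌋ = 9, remainder 116
⌊153/116⌋ = 1, remainder 37
⌊116/37⌋ = 3, remainder 5
⌊37/5⌋ = 7, remainder 2
⌊5/2⌋ = 2, remainder 1
⌊2/1⌋ = 2, remainder 0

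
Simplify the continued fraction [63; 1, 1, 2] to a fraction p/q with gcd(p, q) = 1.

Use the convergent recurrence hₖ = aₖ·hₖ₋₁ + hₖ₋₂ (and likewise for the denominators kₖ):
a_0 = 63: 63/1
a_1 = 1: 64/1
a_2 = 1: 127/2
a_3 = 2: 318/5

318/5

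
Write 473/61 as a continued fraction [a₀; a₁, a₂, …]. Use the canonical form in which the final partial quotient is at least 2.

[7; 1, 3, 15]

473 = 7·61 + 46, so a_0 = 7
61 = 1·46 + 15, so a_1 = 1
46 = 3·15 + 1, so a_2 = 3
15 = 15·1 + 0, so a_3 = 15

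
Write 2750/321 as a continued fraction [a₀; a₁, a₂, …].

[8; 1, 1, 3, 4, 3, 3]

2750 = 8·321 + 182, so a_0 = 8
321 = 1·182 + 139, so a_1 = 1
182 = 1·139 + 43, so a_2 = 1
139 = 3·43 + 10, so a_3 = 3
43 = 4·10 + 3, so a_4 = 4
10 = 3·3 + 1, so a_5 = 3
3 = 3·1 + 0, so a_6 = 3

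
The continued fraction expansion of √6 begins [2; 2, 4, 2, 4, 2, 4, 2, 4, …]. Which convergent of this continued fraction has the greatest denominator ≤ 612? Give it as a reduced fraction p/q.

485/198

a_0 = 2: 2/1  (≤ bound)
a_1 = 2: 5/2  (≤ bound)
a_2 = 4: 22/9  (≤ bound)
a_3 = 2: 49/20  (≤ bound)
a_4 = 4: 218/89  (≤ bound)
a_5 = 2: 485/198  (≤ bound)
a_6 = 4: 2158/881  (> 612, stop)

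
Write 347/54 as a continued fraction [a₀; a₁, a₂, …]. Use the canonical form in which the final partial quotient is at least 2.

[6; 2, 2, 1, 7]

347 ÷ 54 → quotient 6, remainder 23
54 ÷ 23 → quotient 2, remainder 8
23 ÷ 8 → quotient 2, remainder 7
8 ÷ 7 → quotient 1, remainder 1
7 ÷ 1 → quotient 7, remainder 0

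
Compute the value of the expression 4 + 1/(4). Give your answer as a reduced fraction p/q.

17/4

Start with 4.
4 + 1/(4/1) = 4 + 1/4 = 17/4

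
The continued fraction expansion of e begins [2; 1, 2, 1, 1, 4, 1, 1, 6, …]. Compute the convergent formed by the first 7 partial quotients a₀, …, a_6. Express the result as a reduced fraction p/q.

Build up convergents one term at a time:
a_0 = 2: 2/1
a_1 = 1: 3/1
a_2 = 2: 8/3
a_3 = 1: 11/4
a_4 = 1: 19/7
a_5 = 4: 87/32
a_6 = 1: 106/39

106/39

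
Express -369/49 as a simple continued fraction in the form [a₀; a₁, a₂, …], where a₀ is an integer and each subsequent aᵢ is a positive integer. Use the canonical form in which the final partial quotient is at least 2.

[-8; 2, 7, 1, 2]

Apply division with remainder until the remainder is 0:
-369 = -8·49 + 23, so a_0 = -8
49 = 2·23 + 3, so a_1 = 2
23 = 7·3 + 2, so a_2 = 7
3 = 1·2 + 1, so a_3 = 1
2 = 2·1 + 0, so a_4 = 2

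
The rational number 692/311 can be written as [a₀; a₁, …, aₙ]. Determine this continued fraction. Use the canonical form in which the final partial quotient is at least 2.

Run the Euclidean algorithm, recording each quotient:
⌊692/311⌋ = 2, remainder 70
⌊311/70⌋ = 4, remainder 31
⌊70/31⌋ = 2, remainder 8
⌊31/8⌋ = 3, remainder 7
⌊8/7⌋ = 1, remainder 1
⌊7/1⌋ = 7, remainder 0

[2; 4, 2, 3, 1, 7]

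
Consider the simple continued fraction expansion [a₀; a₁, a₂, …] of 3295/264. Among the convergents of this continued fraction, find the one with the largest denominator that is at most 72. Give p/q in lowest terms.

337/27

List convergents until the denominator exceeds the bound:
a_0 = 12: 12/1  (≤ bound)
a_1 = 2: 25/2  (≤ bound)
a_2 = 12: 312/25  (≤ bound)
a_3 = 1: 337/27  (≤ bound)
a_4 = 2: 986/79  (> 72, stop)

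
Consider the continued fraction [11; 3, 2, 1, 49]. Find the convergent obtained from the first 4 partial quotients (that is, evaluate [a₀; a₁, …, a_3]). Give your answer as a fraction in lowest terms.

113/10

Start with 1.
2 + 1/(1/1) = 2 + 1/1 = 3/1
3 + 1/(3/1) = 3 + 1/3 = 10/3
11 + 1/(10/3) = 11 + 3/10 = 113/10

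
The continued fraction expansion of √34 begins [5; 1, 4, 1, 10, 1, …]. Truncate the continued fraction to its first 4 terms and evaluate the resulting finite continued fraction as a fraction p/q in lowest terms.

a_0 = 5: 5/1
a_1 = 1: 6/1
a_2 = 4: 29/5
a_3 = 1: 35/6

35/6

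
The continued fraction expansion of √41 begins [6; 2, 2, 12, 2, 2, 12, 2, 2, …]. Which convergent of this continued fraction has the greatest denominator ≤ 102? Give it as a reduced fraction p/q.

397/62

a_0 = 6: 6/1  (≤ bound)
a_1 = 2: 13/2  (≤ bound)
a_2 = 2: 32/5  (≤ bound)
a_3 = 12: 397/62  (≤ bound)
a_4 = 2: 826/129  (> 102, stop)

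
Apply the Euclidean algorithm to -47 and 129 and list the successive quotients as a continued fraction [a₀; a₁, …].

⌊-47/129⌋ = -1, remainder 82
⌊129/82⌋ = 1, remainder 47
⌊82/47⌋ = 1, remainder 35
⌊47/35⌋ = 1, remainder 12
⌊35/12⌋ = 2, remainder 11
⌊12/11⌋ = 1, remainder 1
⌊11/1⌋ = 11, remainder 0

[-1; 1, 1, 1, 2, 1, 11]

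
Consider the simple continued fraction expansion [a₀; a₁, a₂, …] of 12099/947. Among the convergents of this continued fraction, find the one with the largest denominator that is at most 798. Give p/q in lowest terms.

856/67

List convergents until the denominator exceeds the bound:
a_0 = 12: 12/1  (≤ bound)
a_1 = 1: 13/1  (≤ bound)
a_2 = 3: 51/4  (≤ bound)
a_3 = 2: 115/9  (≤ bound)
a_4 = 7: 856/67  (≤ bound)
a_5 = 14: 12099/947  (> 798, stop)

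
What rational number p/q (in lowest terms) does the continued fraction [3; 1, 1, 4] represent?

32/9

a_0 = 3: 3/1
a_1 = 1: 4/1
a_2 = 1: 7/2
a_3 = 4: 32/9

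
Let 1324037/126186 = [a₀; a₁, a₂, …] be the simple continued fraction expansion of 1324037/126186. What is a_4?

15

Apply division with remainder until the remainder is 0:
1324037 = 10·126186 + 62177, so a_0 = 10
126186 = 2·62177 + 1832, so a_1 = 2
62177 = 33·1832 + 1721, so a_2 = 33
1832 = 1·1721 + 111, so a_3 = 1
1721 = 15·111 + 56, so a_4 = 15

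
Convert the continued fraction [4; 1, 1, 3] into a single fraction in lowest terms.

32/7

a_0 = 4: 4/1
a_1 = 1: 5/1
a_2 = 1: 9/2
a_3 = 3: 32/7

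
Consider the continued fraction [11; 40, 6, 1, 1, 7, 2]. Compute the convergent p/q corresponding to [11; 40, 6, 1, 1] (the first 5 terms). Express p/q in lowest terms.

5755/522

a_0 = 11: 11/1
a_1 = 40: 441/40
a_2 = 6: 2657/241
a_3 = 1: 3098/281
a_4 = 1: 5755/522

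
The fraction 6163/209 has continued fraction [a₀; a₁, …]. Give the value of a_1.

6163 ÷ 209 → quotient 29, remainder 102
209 ÷ 102 → quotient 2, remainder 5

2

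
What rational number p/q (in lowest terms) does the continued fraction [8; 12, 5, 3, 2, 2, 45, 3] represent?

Start with 3.
45 + 1/(3/1) = 45 + 1/3 = 136/3
2 + 1/(136/3) = 2 + 3/136 = 275/136
2 + 1/(275/136) = 2 + 136/275 = 686/275
3 + 1/(686/275) = 3 + 275/686 = 2333/686
5 + 1/(2333/686) = 5 + 686/2333 = 12351/2333
12 + 1/(12351/2333) = 12 + 2333/12351 = 150545/12351
8 + 1/(150545/12351) = 8 + 12351/150545 = 1216711/150545

1216711/150545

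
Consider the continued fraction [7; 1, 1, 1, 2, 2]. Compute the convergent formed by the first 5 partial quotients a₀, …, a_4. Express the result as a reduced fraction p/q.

61/8

Start with 2.
1 + 1/(2/1) = 1 + 1/2 = 3/2
1 + 1/(3/2) = 1 + 2/3 = 5/3
1 + 1/(5/3) = 1 + 3/5 = 8/5
7 + 1/(8/5) = 7 + 5/8 = 61/8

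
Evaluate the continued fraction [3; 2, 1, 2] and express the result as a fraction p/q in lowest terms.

27/8

a_0 = 3: 3/1
a_1 = 2: 7/2
a_2 = 1: 10/3
a_3 = 2: 27/8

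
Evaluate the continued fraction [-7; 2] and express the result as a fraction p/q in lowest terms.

Compute successive convergents:
a_0 = -7: -7/1
a_1 = 2: -13/2

-13/2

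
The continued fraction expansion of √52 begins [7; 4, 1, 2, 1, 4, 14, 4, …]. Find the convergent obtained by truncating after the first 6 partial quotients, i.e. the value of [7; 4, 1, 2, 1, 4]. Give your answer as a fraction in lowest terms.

Start with 4.
1 + 1/(4/1) = 1 + 1/4 = 5/4
2 + 1/(5/4) = 2 + 4/5 = 14/5
1 + 1/(14/5) = 1 + 5/14 = 19/14
4 + 1/(19/14) = 4 + 14/19 = 90/19
7 + 1/(90/19) = 7 + 19/90 = 649/90

649/90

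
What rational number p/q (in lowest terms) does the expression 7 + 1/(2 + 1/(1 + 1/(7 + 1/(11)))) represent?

1881/256

a_0 = 7: 7/1
a_1 = 2: 15/2
a_2 = 1: 22/3
a_3 = 7: 169/23
a_4 = 11: 1881/256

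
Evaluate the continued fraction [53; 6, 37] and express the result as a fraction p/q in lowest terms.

Collapse the nested fraction from the inside out:
Start with 37.
6 + 1/(37/1) = 6 + 1/37 = 223/37
53 + 1/(223/37) = 53 + 37/223 = 11856/223

11856/223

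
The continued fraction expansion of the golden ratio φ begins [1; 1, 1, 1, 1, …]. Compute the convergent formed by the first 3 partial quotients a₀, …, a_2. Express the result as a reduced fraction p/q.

Start with 1.
1 + 1/(1/1) = 1 + 1/1 = 2/1
1 + 1/(2/1) = 1 + 1/2 = 3/2

3/2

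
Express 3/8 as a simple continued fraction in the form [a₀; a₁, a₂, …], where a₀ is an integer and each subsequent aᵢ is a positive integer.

3 ÷ 8 → quotient 0, remainder 3
8 ÷ 3 → quotient 2, remainder 2
3 ÷ 2 → quotient 1, remainder 1
2 ÷ 1 → quotient 2, remainder 0

[0; 2, 1, 2]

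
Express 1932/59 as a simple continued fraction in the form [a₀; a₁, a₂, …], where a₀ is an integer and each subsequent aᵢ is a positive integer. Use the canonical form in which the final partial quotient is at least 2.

1932 = 32·59 + 44, so a_0 = 32
59 = 1·44 + 15, so a_1 = 1
44 = 2·15 + 14, so a_2 = 2
15 = 1·14 + 1, so a_3 = 1
14 = 14·1 + 0, so a_4 = 14

[32; 1, 2, 1, 14]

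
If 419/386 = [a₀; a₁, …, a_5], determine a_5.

3

Repeatedly divide and take the remainder:
419 = 1·386 + 33, so a_0 = 1
386 = 11·33 + 23, so a_1 = 11
33 = 1·23 + 10, so a_2 = 1
23 = 2·10 + 3, so a_3 = 2
10 = 3·3 + 1, so a_4 = 3
3 = 3·1 + 0, so a_5 = 3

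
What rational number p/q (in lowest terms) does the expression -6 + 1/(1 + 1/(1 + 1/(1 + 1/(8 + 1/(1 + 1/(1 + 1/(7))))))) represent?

Start with 7.
1 + 1/(7/1) = 1 + 1/7 = 8/7
1 + 1/(8/7) = 1 + 7/8 = 15/8
8 + 1/(15/8) = 8 + 8/15 = 128/15
1 + 1/(128/15) = 1 + 15/128 = 143/128
1 + 1/(143/128) = 1 + 128/143 = 271/143
1 + 1/(271/143) = 1 + 143/271 = 414/271
-6 + 1/(414/271) = -6 + 271/414 = -2213/414

-2213/414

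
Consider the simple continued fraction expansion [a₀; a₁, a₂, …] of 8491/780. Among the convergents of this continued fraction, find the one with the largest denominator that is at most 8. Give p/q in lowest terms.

a_0 = 10: 10/1  (≤ bound)
a_1 = 1: 11/1  (≤ bound)
a_2 = 7: 87/8  (≤ bound)
a_3 = 1: 98/9  (> 8, stop)

87/8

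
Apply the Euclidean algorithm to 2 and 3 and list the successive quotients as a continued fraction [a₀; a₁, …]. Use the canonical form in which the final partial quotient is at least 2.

Run the Euclidean algorithm, recording each quotient:
⌊2/3⌋ = 0, remainder 2
⌊3/2⌋ = 1, remainder 1
⌊2/1⌋ = 2, remainder 0

[0; 1, 2]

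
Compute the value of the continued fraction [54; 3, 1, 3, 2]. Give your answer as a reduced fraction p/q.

Compute successive convergents:
a_0 = 54: 54/1
a_1 = 3: 163/3
a_2 = 1: 217/4
a_3 = 3: 814/15
a_4 = 2: 1845/34

1845/34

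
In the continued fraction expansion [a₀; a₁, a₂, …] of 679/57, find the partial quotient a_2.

679 = 11·57 + 52, so a_0 = 11
57 = 1·52 + 5, so a_1 = 1
52 = 10·5 + 2, so a_2 = 10

10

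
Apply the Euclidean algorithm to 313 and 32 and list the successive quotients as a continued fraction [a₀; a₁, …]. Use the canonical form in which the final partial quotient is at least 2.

[9; 1, 3, 1, 1, 3]

313 ÷ 32 → quotient 9, remainder 25
32 ÷ 25 → quotient 1, remainder 7
25 ÷ 7 → quotient 3, remainder 4
7 ÷ 4 → quotient 1, remainder 3
4 ÷ 3 → quotient 1, remainder 1
3 ÷ 1 → quotient 3, remainder 0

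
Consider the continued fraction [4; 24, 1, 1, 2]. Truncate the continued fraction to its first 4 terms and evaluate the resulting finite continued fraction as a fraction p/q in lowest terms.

198/49

Start with 1.
1 + 1/(1/1) = 1 + 1/1 = 2/1
24 + 1/(2/1) = 24 + 1/2 = 49/2
4 + 1/(49/2) = 4 + 2/49 = 198/49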